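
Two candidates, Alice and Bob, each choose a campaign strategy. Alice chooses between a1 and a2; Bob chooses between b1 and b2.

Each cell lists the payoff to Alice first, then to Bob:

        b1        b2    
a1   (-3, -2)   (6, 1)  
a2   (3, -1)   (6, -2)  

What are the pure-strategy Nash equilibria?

(a1, b2) and (a2, b1)

(a1, b1): Alice prefers a2 (3 > -3); Bob prefers b2 (1 > -2) — not an equilibrium.
(a1, b2): Alice gets 6 ≥ 6 from a2, and Bob gets 1 ≥ -2 from b1 — Nash equilibrium.
(a2, b1): Alice gets 3 ≥ -3 from a1, and Bob gets -1 ≥ -2 from b2 — Nash equilibrium.
(a2, b2): Bob prefers b1 (-1 > -2) — not an equilibrium.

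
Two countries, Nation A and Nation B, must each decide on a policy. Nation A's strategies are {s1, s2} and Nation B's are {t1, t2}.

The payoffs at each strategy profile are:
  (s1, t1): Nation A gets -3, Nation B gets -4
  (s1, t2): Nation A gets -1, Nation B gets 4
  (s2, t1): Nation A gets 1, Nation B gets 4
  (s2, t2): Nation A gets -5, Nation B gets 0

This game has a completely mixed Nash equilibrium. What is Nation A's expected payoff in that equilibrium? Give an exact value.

-2

First find q, the probability Nation B plays t1, from Nation A's indifference between s1 and s2: −3q − (1−q) = q − 5(1−q), giving q = 1/2.
Since Nation A is indifferent in equilibrium, Nation A's expected payoff equals the payoff from either row against (1/2, 1/2). Using s1: −3(1/2) − (1/2) = -2.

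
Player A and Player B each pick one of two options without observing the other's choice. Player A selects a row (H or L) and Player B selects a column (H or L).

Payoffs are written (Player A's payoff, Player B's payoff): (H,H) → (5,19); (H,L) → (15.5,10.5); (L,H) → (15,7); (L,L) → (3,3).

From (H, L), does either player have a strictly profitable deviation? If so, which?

Player A at (H, L) earns 15.5; deviating to L yields 3 — not better.
Player B earns 10.5; deviating to H yields 19 — a strict improvement.
Only Player B has a strictly profitable deviation.

Player B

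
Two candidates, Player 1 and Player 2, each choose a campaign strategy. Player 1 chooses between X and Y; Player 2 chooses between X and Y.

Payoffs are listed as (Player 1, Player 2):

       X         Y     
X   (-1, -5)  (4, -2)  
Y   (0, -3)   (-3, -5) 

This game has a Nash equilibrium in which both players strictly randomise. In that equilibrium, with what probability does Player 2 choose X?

Let y be the probability that Player 2 plays X. In a completely mixed equilibrium, Player 1 must be indifferent between X and Y.
Player 1's expected payoff from X is −y + 4(1−y); from Y it is −3(1−y).
Setting these equal: −5y + 4 = 3y − 3, so y = 7/8.

7/8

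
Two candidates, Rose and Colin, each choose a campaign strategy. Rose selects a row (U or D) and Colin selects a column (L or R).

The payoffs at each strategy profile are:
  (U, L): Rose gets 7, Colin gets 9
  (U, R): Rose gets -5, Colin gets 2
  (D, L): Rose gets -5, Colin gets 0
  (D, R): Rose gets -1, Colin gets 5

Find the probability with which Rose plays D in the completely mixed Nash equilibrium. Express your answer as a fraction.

Let p be the probability that Rose plays U. In a completely mixed equilibrium, Colin must be indifferent between L and R.
Colin's expected payoff from L is 9p; from R it is 2p + 5(1−p).
Setting these equal: 9p = −3p + 5, so p = 5/12.
Therefore Rose plays D with probability 1 − 5/12 = 7/12.

7/12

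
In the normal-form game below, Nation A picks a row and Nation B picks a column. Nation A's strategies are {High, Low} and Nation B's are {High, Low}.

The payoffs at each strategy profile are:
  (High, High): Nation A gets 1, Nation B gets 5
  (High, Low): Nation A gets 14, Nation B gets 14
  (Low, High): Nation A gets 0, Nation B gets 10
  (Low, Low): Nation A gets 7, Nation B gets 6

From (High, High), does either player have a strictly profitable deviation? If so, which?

Nation A at (High, High) earns 1; deviating to Low yields 0 — not better.
Nation B earns 5; deviating to Low yields 14 — a strict improvement.
Only Nation B has a strictly profitable deviation.

Nation B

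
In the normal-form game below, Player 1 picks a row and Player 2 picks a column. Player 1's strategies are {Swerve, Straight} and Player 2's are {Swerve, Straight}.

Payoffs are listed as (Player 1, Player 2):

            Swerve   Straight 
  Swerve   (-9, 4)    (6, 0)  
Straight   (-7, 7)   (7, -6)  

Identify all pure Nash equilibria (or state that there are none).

(Swerve, Swerve): Player 1 prefers Straight (-7 > -9) — not an equilibrium.
(Swerve, Straight): Player 1 prefers Straight (7 > 6); Player 2 prefers Swerve (4 > 0) — not an equilibrium.
(Straight, Swerve): Player 1 gets -7 ≥ -9 from Swerve, and Player 2 gets 7 ≥ -6 from Straight — Nash equilibrium.
(Straight, Straight): Player 2 prefers Swerve (7 > -6) — not an equilibrium.

(Straight, Swerve)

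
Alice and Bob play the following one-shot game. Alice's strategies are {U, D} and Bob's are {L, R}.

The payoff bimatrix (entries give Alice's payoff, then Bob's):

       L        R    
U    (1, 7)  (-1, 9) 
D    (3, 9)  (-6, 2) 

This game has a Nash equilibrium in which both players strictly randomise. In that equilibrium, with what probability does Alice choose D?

Let p be the probability that Alice plays U. In a completely mixed equilibrium, Bob must be indifferent between L and R.
Bob's expected payoff from L is 7p + 9(1−p); from R it is 9p + 2(1−p).
Setting these equal: −2p + 9 = 7p + 2, so p = 7/9.
Therefore Alice plays D with probability 1 − 7/9 = 2/9.

2/9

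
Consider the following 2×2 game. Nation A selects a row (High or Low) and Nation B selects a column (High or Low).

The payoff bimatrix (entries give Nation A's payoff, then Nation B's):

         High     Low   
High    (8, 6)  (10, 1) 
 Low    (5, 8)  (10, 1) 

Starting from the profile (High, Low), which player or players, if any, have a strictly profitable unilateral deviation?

Nation B

Nation A at (High, Low) earns 10; deviating to Low yields 10 — not better.
Nation B earns 1; deviating to High yields 6 — a strict improvement.
Only Nation B has a strictly profitable deviation.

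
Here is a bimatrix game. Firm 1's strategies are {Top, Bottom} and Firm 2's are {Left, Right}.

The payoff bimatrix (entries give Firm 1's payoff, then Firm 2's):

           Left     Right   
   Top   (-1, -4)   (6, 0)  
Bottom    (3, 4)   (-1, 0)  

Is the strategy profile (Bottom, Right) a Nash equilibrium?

At (Bottom, Right), Firm 1 earns -1; switching to Top would give 6, so Firm 1 would deviate.
Firm 2 earns 0; switching to Left would give 4, so Firm 2 would deviate.
Since at least one player can profitably deviate, this is not a Nash equilibrium.

No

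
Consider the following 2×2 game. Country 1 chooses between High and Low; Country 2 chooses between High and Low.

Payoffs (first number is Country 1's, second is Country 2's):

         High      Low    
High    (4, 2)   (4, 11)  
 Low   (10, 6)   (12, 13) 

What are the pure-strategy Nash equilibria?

(High, High): Country 1 prefers Low (10 > 4); Country 2 prefers Low (11 > 2) — not an equilibrium.
(High, Low): Country 1 prefers Low (12 > 4) — not an equilibrium.
(Low, High): Country 2 prefers Low (13 > 6) — not an equilibrium.
(Low, Low): Country 1 gets 12 ≥ 4 from High, and Country 2 gets 13 ≥ 6 from High — Nash equilibrium.

(Low, Low)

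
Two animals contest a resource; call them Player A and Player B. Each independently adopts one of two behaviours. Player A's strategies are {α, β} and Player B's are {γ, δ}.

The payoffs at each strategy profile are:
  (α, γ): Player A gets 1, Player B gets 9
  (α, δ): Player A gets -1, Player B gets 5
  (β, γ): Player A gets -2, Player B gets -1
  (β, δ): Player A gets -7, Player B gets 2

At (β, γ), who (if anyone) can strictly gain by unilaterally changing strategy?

Both

Player A at (β, γ) earns -2; deviating to α yields 1 — a strict improvement.
Player B earns -1; deviating to δ yields 2 — a strict improvement.
Both Player A and Player B have strictly profitable deviations.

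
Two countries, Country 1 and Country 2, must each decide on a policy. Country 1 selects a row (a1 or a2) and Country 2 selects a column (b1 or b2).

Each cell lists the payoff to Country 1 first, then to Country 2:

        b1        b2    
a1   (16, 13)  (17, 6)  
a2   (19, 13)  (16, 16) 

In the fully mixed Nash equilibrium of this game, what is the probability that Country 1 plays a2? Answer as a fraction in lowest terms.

7/10

Let r be the probability that Country 1 plays a1. In a completely mixed equilibrium, Country 2 must be indifferent between b1 and b2.
Country 2's expected payoff from b1 is 13r + 13(1−r); from b2 it is 6r + 16(1−r).
Setting these equal: 13 = −10r + 16, so r = 3/10.
Therefore Country 1 plays a2 with probability 1 − 3/10 = 7/10.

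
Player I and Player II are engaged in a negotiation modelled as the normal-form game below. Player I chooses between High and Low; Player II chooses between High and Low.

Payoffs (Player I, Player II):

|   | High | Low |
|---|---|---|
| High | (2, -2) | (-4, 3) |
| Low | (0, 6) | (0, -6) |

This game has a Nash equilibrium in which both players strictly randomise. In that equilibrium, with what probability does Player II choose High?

2/3

Let y be the probability that Player II plays High. In a completely mixed equilibrium, Player I must be indifferent between High and Low.
Player I's expected payoff from High is 2y − 4(1−y); from Low it is 0.
Setting these equal: 6y − 4 = 0, so y = 2/3.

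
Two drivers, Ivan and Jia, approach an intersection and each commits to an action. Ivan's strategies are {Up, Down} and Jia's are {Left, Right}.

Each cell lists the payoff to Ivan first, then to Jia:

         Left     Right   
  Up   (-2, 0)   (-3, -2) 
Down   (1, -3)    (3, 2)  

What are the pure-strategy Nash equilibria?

(Down, Right)

(Up, Left): Ivan prefers Down (1 > -2) — not an equilibrium.
(Up, Right): Ivan prefers Down (3 > -3); Jia prefers Left (0 > -2) — not an equilibrium.
(Down, Left): Jia prefers Right (2 > -3) — not an equilibrium.
(Down, Right): Ivan gets 3 ≥ -3 from Up, and Jia gets 2 ≥ -3 from Left — Nash equilibrium.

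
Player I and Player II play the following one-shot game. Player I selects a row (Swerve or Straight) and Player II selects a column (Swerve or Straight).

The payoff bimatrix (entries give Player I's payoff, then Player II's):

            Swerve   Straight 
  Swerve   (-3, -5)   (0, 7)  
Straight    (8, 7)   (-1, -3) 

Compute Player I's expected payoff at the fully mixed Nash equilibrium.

-1/4

First find y, the probability Player II plays Swerve, from Player I's indifference between Swerve and Straight: −3y = 8y − (1−y), giving y = 1/12.
Since Player I is indifferent in equilibrium, Player I's expected payoff equals the payoff from either row against (1/12, 11/12). Using Swerve: −3(1/12) = -1/4.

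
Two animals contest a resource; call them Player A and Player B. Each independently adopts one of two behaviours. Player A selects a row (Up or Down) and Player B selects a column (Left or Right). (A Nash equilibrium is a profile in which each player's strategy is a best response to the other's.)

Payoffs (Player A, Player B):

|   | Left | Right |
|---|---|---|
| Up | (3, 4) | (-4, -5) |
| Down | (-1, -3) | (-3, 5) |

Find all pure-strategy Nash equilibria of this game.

(Up, Left) and (Down, Right)

(Up, Left): Player A gets 3 ≥ -1 from Down, and Player B gets 4 ≥ -5 from Right — Nash equilibrium.
(Up, Right): Player A prefers Down (-3 > -4); Player B prefers Left (4 > -5) — not an equilibrium.
(Down, Left): Player A prefers Up (3 > -1); Player B prefers Right (5 > -3) — not an equilibrium.
(Down, Right): Player A gets -3 ≥ -4 from Up, and Player B gets 5 ≥ -3 from Left — Nash equilibrium.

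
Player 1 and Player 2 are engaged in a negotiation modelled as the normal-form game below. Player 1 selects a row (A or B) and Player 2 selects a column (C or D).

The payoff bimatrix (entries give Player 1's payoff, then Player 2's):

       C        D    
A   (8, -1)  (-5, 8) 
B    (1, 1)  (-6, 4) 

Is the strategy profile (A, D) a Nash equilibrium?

Yes

At (A, D), Player 1 earns -5; switching to B would give -6, so Player 1 has no profitable deviation.
Player 2 earns 8; switching to C would give -1, so Player 2 has no profitable deviation.
Neither player can gain by a unilateral deviation, so this profile is a Nash equilibrium.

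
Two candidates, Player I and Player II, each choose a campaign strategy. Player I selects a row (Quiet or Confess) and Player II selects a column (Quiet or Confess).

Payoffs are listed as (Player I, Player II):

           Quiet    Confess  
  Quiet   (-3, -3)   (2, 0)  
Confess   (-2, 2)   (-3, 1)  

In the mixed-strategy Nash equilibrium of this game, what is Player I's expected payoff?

First find y, the probability Player II plays Quiet, from Player I's indifference between Quiet and Confess: −3y + 2(1−y) = −2y − 3(1−y), giving y = 5/6.
Since Player I is indifferent in equilibrium, Player I's expected payoff equals the payoff from either row against (5/6, 1/6). Using Quiet: −3(5/6) + 2(1/6) = -13/6.

-13/6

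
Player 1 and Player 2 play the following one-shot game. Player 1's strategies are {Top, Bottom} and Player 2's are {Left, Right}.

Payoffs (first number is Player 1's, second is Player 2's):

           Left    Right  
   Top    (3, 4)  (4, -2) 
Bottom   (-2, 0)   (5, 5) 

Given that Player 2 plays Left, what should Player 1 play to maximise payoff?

Against Left, Player 1 earns 3 from Top and -2 from Bottom.
So Top is the best response.

Top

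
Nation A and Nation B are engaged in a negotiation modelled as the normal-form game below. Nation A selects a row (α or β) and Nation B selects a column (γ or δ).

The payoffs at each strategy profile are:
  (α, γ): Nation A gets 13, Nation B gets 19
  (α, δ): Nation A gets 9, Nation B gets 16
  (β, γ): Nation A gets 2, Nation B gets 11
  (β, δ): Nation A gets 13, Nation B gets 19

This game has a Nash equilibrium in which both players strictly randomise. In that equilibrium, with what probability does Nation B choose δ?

Let c be the probability that Nation B plays γ. In a completely mixed equilibrium, Nation A must be indifferent between α and β.
Nation A's expected payoff from α is 13c + 9(1−c); from β it is 2c + 13(1−c).
Setting these equal: 4c + 9 = −11c + 13, so c = 4/15.
Therefore Nation B plays δ with probability 1 − 4/15 = 11/15.

11/15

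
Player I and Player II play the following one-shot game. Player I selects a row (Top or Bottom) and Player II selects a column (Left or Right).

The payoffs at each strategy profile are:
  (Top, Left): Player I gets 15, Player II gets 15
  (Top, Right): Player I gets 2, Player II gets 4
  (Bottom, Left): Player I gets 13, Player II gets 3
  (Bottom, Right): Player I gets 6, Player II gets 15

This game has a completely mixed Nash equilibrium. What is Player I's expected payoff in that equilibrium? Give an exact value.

32/3

First find y, the probability Player II plays Left, from Player I's indifference between Top and Bottom: 15y + 2(1−y) = 13y + 6(1−y), giving y = 2/3.
Since Player I is indifferent in equilibrium, Player I's expected payoff equals the payoff from either row against (2/3, 1/3). Using Top: 15(2/3) + 2(1/3) = 32/3.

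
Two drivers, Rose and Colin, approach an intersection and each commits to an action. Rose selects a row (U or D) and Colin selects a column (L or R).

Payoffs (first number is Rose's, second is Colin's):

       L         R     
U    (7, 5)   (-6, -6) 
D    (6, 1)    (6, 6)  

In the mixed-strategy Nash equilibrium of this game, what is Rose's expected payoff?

6

First find q, the probability Colin plays L, from Rose's indifference between U and D: 7q − 6(1−q) = 6q + 6(1−q), giving q = 12/13.
Since Rose is indifferent in equilibrium, Rose's expected payoff equals the payoff from either row against (12/13, 1/13). Using U: 7(12/13) − 6(1/13) = 6.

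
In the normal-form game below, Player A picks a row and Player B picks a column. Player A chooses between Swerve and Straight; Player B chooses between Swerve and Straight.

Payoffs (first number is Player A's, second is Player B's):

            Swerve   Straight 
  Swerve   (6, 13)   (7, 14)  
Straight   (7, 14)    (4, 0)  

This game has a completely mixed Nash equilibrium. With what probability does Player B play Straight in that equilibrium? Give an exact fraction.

1/4

Let q be the probability that Player B plays Swerve. In a completely mixed equilibrium, Player A must be indifferent between Swerve and Straight.
Player A's expected payoff from Swerve is 6q + 7(1−q); from Straight it is 7q + 4(1−q).
Setting these equal: −q + 7 = 3q + 4, so q = 3/4.
Therefore Player B plays Straight with probability 1 − 3/4 = 1/4.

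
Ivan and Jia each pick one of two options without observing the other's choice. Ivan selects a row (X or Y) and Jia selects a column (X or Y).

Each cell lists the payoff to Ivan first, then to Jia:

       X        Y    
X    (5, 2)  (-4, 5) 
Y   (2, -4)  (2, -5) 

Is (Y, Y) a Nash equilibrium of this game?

No

At (Y, Y), Ivan earns 2; switching to X would give -4, so Ivan has no profitable deviation.
Jia earns -5; switching to X would give -4, so Jia would deviate.
Since at least one player can profitably deviate, this is not a Nash equilibrium.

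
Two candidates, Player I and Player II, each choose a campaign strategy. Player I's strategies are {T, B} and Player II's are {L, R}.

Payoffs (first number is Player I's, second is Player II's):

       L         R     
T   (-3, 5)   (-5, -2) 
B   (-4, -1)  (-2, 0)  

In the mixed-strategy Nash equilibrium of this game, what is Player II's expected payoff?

-1/4

First find x, the probability Player I plays T, from Player II's indifference between L and R: 5x − (1−x) = −2x, giving x = 1/8.
Since Player II is indifferent in equilibrium, Player II's expected payoff equals the payoff from either column against (1/8, 7/8). Using L: 5(1/8) − (7/8) = -1/4.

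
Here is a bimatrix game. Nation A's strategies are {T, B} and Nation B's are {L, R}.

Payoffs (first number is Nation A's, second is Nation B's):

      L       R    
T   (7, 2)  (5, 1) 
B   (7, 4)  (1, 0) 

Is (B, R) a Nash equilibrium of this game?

At (B, R), Nation A earns 1; switching to T would give 5, so Nation A would deviate.
Nation B earns 0; switching to L would give 4, so Nation B would deviate.
Since at least one player can profitably deviate, this is not a Nash equilibrium.

No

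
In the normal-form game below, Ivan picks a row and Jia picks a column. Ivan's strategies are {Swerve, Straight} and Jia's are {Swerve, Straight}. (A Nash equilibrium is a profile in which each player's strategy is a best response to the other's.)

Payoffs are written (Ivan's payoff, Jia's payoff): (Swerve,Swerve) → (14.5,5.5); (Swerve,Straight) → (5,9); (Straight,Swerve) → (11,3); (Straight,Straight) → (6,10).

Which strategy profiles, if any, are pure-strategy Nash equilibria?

(Straight, Straight)

(Swerve, Swerve): Jia prefers Straight (9 > 5.5) — not an equilibrium.
(Swerve, Straight): Ivan prefers Straight (6 > 5) — not an equilibrium.
(Straight, Swerve): Ivan prefers Swerve (14.5 > 11); Jia prefers Straight (10 > 3) — not an equilibrium.
(Straight, Straight): Ivan gets 6 ≥ 5 from Swerve, and Jia gets 10 ≥ 3 from Swerve — Nash equilibrium.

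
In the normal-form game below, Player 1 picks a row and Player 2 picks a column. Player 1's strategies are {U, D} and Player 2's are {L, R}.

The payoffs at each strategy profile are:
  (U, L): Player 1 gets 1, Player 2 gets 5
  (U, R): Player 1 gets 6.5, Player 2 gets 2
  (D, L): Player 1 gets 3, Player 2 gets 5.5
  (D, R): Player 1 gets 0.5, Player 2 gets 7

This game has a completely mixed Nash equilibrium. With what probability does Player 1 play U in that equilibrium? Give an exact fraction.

1/3

Let r be the probability that Player 1 plays U. In a completely mixed equilibrium, Player 2 must be indifferent between L and R.
Player 2's expected payoff from L is 5r + 5.5(1−r); from R it is 2r + 7(1−r).
Setting these equal: −0.5r + 5.5 = −5r + 7, so r = 1/3.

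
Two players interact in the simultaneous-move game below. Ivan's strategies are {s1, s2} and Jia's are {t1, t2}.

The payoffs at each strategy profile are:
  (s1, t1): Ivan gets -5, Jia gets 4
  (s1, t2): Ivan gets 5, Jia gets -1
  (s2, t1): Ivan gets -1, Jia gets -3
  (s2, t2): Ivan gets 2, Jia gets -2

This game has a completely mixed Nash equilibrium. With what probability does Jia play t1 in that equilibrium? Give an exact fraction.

Let q be the probability that Jia plays t1. In a completely mixed equilibrium, Ivan must be indifferent between s1 and s2.
Ivan's expected payoff from s1 is −5q + 5(1−q); from s2 it is −q + 2(1−q).
Setting these equal: −10q + 5 = −3q + 2, so q = 3/7.

3/7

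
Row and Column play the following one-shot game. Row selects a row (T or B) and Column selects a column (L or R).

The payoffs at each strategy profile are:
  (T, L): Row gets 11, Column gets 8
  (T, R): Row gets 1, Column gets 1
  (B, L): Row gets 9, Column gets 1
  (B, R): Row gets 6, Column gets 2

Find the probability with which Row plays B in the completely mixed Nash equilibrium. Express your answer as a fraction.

7/8

Let r be the probability that Row plays T. In a completely mixed equilibrium, Column must be indifferent between L and R.
Column's expected payoff from L is 8r + (1−r); from R it is r + 2(1−r).
Setting these equal: 7r + 1 = −r + 2, so r = 1/8.
Therefore Row plays B with probability 1 − 1/8 = 7/8.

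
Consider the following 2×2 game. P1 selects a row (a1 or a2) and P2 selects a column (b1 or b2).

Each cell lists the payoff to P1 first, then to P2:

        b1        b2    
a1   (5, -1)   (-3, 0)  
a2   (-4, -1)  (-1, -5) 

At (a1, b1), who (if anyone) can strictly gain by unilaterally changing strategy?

P1 at (a1, b1) earns 5; deviating to a2 yields -4 — not better.
P2 earns -1; deviating to b2 yields 0 — a strict improvement.
Only P2 has a strictly profitable deviation.

P2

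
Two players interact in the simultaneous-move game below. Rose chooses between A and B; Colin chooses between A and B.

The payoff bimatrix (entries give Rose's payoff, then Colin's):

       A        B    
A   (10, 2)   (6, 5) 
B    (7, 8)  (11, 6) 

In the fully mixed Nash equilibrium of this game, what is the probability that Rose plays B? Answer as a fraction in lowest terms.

3/5

Let p be the probability that Rose plays A. In a completely mixed equilibrium, Colin must be indifferent between A and B.
Colin's expected payoff from A is 2p + 8(1−p); from B it is 5p + 6(1−p).
Setting these equal: −6p + 8 = −p + 6, so p = 2/5.
Therefore Rose plays B with probability 1 − 2/5 = 3/5.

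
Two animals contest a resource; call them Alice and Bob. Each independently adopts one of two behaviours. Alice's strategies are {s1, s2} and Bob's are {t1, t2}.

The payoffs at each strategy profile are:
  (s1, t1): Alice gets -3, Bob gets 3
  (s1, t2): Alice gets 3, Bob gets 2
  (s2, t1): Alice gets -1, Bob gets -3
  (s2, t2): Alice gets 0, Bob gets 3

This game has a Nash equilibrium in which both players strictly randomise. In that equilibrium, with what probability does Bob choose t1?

3/5

Let q be the probability that Bob plays t1. In a completely mixed equilibrium, Alice must be indifferent between s1 and s2.
Alice's expected payoff from s1 is −3q + 3(1−q); from s2 it is −q.
Setting these equal: −6q + 3 = −q, so q = 3/5.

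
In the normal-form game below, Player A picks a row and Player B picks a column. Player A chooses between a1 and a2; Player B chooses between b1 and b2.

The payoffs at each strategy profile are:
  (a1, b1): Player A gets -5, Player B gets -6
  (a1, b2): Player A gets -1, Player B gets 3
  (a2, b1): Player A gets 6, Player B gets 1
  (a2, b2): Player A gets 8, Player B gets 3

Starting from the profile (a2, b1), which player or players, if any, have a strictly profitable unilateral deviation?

Player A at (a2, b1) earns 6; deviating to a1 yields -5 — not better.
Player B earns 1; deviating to b2 yields 3 — a strict improvement.
Only Player B has a strictly profitable deviation.

Player B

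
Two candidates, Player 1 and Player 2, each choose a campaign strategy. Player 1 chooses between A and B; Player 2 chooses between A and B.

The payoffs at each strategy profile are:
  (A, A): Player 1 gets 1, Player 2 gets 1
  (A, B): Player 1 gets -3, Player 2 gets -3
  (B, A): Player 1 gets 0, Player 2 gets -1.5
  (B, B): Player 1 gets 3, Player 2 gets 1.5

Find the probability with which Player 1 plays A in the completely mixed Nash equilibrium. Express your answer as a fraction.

3/7

Let p be the probability that Player 1 plays A. In a completely mixed equilibrium, Player 2 must be indifferent between A and B.
Player 2's expected payoff from A is p − 1.5(1−p); from B it is −3p + 1.5(1−p).
Setting these equal: 2.5p − 1.5 = −4.5p + 1.5, so p = 3/7.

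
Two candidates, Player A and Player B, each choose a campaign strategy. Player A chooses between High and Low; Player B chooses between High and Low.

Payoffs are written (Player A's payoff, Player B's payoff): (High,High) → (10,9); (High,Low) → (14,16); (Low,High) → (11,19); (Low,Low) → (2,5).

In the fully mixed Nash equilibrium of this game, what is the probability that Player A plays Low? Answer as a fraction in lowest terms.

1/3

Let x be the probability that Player A plays High. In a completely mixed equilibrium, Player B must be indifferent between High and Low.
Player B's expected payoff from High is 9x + 19(1−x); from Low it is 16x + 5(1−x).
Setting these equal: −10x + 19 = 11x + 5, so x = 2/3.
Therefore Player A plays Low with probability 1 − 2/3 = 1/3.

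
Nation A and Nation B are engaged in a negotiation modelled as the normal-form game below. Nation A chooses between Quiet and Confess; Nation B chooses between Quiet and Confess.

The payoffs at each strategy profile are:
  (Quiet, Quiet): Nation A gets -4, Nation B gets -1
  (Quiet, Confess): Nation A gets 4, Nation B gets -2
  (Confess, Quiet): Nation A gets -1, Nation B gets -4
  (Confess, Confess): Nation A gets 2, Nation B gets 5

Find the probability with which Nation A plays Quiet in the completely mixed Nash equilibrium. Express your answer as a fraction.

9/10

Let r be the probability that Nation A plays Quiet. In a completely mixed equilibrium, Nation B must be indifferent between Quiet and Confess.
Nation B's expected payoff from Quiet is −r − 4(1−r); from Confess it is −2r + 5(1−r).
Setting these equal: 3r − 4 = −7r + 5, so r = 9/10.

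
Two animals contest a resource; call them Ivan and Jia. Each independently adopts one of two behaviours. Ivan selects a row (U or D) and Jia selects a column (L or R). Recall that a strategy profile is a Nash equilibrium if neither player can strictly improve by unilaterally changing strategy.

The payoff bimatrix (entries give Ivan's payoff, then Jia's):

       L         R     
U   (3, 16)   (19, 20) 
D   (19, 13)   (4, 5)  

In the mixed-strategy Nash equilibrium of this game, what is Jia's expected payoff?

First find p, the probability Ivan plays U, from Jia's indifference between L and R: 16p + 13(1−p) = 20p + 5(1−p), giving p = 2/3.
Since Jia is indifferent in equilibrium, Jia's expected payoff equals the payoff from either column against (2/3, 1/3). Using L: 16(2/3) + 13(1/3) = 15.

15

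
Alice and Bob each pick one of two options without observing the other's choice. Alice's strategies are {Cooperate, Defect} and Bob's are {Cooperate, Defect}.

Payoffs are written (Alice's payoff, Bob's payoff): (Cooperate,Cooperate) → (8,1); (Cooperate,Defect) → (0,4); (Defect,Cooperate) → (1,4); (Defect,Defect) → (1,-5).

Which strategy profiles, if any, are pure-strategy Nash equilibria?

(Cooperate, Cooperate): Bob prefers Defect (4 > 1) — not an equilibrium.
(Cooperate, Defect): Alice prefers Defect (1 > 0) — not an equilibrium.
(Defect, Cooperate): Alice prefers Cooperate (8 > 1) — not an equilibrium.
(Defect, Defect): Bob prefers Cooperate (4 > -5) — not an equilibrium.

none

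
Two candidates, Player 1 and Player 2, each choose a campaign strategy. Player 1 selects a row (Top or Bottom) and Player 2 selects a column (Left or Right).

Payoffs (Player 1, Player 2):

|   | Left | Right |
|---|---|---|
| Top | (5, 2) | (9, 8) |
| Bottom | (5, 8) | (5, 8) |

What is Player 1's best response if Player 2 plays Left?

either — both Top and Bottom are best responses

Against Left, Player 1 earns 5 from Top and 5 from Bottom.
So either strategy is a best response.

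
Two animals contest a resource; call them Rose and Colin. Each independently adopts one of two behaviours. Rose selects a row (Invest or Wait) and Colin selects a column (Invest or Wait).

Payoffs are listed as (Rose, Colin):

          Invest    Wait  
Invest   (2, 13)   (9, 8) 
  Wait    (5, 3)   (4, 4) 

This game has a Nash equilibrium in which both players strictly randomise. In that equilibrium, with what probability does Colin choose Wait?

Let c be the probability that Colin plays Invest. In a completely mixed equilibrium, Rose must be indifferent between Invest and Wait.
Rose's expected payoff from Invest is 2c + 9(1−c); from Wait it is 5c + 4(1−c).
Setting these equal: −7c + 9 = c + 4, so c = 5/8.
Therefore Colin plays Wait with probability 1 − 5/8 = 3/8.

3/8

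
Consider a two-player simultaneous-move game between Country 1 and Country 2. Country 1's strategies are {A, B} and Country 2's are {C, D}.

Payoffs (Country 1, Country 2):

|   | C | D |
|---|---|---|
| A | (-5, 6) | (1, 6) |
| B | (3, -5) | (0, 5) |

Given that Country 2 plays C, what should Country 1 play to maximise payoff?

Against C, Country 1 earns -5 from A and 3 from B.
So B is the best response.

B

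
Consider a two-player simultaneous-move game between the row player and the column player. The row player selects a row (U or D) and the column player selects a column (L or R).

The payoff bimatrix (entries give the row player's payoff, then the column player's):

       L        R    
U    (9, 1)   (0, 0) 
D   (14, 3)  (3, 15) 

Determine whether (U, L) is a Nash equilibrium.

At (U, L), the row player earns 9; switching to D would give 14, so the row player would deviate.
The column player earns 1; switching to R would give 0, so the column player has no profitable deviation.
Since at least one player can profitably deviate, this is not a Nash equilibrium.

No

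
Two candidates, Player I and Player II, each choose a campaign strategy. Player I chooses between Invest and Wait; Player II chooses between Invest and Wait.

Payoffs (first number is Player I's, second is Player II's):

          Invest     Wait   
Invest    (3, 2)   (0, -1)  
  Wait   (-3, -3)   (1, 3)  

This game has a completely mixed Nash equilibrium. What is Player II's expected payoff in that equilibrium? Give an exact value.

1/3

First find x, the probability Player I plays Invest, from Player II's indifference between Invest and Wait: 2x − 3(1−x) = −x + 3(1−x), giving x = 2/3.
Since Player II is indifferent in equilibrium, Player II's expected payoff equals the payoff from either column against (2/3, 1/3). Using Invest: 2(2/3) − 3(1/3) = 1/3.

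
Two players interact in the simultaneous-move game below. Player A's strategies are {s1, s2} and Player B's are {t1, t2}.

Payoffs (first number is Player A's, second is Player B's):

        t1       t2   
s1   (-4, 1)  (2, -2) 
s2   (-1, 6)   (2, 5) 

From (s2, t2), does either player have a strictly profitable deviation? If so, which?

Player B

Player A at (s2, t2) earns 2; deviating to s1 yields 2 — not better.
Player B earns 5; deviating to t1 yields 6 — a strict improvement.
Only Player B has a strictly profitable deviation.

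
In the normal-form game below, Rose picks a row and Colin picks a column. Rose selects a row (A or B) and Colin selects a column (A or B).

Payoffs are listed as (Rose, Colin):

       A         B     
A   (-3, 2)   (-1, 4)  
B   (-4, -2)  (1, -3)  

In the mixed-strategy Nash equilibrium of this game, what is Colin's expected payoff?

-2/3

First find x, the probability Rose plays A, from Colin's indifference between A and B: 2x − 2(1−x) = 4x − 3(1−x), giving x = 1/3.
Since Colin is indifferent in equilibrium, Colin's expected payoff equals the payoff from either column against (1/3, 2/3). Using A: 2(1/3) − 2(2/3) = -2/3.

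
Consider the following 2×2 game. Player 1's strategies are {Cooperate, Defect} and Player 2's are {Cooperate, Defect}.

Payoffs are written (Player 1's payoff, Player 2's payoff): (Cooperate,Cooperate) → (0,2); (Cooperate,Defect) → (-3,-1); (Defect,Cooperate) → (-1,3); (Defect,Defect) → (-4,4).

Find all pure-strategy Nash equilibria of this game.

(Cooperate, Cooperate)

(Cooperate, Cooperate): Player 1 gets 0 ≥ -1 from Defect, and Player 2 gets 2 ≥ -1 from Defect — Nash equilibrium.
(Cooperate, Defect): Player 2 prefers Cooperate (2 > -1) — not an equilibrium.
(Defect, Cooperate): Player 1 prefers Cooperate (0 > -1); Player 2 prefers Defect (4 > 3) — not an equilibrium.
(Defect, Defect): Player 1 prefers Cooperate (-3 > -4) — not an equilibrium.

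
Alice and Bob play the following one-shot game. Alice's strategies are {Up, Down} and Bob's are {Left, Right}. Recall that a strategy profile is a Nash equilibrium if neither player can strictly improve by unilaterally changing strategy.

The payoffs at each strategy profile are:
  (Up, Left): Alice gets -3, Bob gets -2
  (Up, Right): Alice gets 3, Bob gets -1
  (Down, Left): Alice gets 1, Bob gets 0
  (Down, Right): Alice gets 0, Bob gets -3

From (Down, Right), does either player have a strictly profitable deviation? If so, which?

Alice at (Down, Right) earns 0; deviating to Up yields 3 — a strict improvement.
Bob earns -3; deviating to Left yields 0 — a strict improvement.
Both Alice and Bob have strictly profitable deviations.

Both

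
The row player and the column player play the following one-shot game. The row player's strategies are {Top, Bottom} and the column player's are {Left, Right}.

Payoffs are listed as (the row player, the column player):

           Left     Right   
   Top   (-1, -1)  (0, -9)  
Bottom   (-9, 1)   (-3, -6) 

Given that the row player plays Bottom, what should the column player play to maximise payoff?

Against Bottom, the column player earns 1 from Left and -6 from Right.
So Left is the best response.

Left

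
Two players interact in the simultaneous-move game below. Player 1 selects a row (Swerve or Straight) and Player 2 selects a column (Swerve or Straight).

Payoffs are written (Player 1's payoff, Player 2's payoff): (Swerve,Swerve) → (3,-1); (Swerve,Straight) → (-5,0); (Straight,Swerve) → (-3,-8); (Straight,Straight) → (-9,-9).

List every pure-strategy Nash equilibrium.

(Swerve, Straight)

(Swerve, Swerve): Player 2 prefers Straight (0 > -1) — not an equilibrium.
(Swerve, Straight): Player 1 gets -5 ≥ -9 from Straight, and Player 2 gets 0 ≥ -1 from Swerve — Nash equilibrium.
(Straight, Swerve): Player 1 prefers Swerve (3 > -3) — not an equilibrium.
(Straight, Straight): Player 1 prefers Swerve (-5 > -9); Player 2 prefers Swerve (-8 > -9) — not an equilibrium.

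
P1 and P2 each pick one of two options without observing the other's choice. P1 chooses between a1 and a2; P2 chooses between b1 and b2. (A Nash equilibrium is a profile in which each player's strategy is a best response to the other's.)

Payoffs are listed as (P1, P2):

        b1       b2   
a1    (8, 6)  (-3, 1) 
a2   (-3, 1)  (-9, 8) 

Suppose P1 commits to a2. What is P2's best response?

Against a2, P2 earns 1 from b1 and 8 from b2.
So b2 is the best response.

b2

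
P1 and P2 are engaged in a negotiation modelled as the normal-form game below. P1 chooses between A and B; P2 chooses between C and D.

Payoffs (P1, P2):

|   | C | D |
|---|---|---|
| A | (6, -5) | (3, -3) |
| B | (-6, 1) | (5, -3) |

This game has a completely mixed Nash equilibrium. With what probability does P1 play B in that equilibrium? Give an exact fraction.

1/3

Let r be the probability that P1 plays A. In a completely mixed equilibrium, P2 must be indifferent between C and D.
P2's expected payoff from C is −5r + (1−r); from D it is −3r − 3(1−r).
Setting these equal: −6r + 1 = -3, so r = 2/3.
Therefore P1 plays B with probability 1 − 2/3 = 1/3.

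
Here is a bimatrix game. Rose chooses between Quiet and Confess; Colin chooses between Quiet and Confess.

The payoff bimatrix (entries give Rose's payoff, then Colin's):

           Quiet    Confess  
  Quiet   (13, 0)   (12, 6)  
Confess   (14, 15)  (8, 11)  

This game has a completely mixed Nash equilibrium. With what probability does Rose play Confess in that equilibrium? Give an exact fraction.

Let x be the probability that Rose plays Quiet. In a completely mixed equilibrium, Colin must be indifferent between Quiet and Confess.
Colin's expected payoff from Quiet is 15(1−x); from Confess it is 6x + 11(1−x).
Setting these equal: −15x + 15 = −5x + 11, so x = 2/5.
Therefore Rose plays Confess with probability 1 − 2/5 = 3/5.

3/5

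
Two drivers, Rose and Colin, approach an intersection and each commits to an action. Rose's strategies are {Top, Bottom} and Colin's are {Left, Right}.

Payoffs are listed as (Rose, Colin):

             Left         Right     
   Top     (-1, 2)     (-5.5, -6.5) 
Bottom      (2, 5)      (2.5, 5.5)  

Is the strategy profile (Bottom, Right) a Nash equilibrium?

Yes

At (Bottom, Right), Rose earns 2.5; switching to Top would give -5.5, so Rose has no profitable deviation.
Colin earns 5.5; switching to Left would give 5, so Colin has no profitable deviation.
Neither player can gain by a unilateral deviation, so this profile is a Nash equilibrium.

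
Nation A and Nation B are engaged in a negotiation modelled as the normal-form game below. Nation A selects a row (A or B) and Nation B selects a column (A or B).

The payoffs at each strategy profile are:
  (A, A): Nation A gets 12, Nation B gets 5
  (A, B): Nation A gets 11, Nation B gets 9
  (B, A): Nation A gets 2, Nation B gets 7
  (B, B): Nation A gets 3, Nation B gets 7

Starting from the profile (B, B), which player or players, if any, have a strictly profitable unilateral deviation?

Nation A

Nation A at (B, B) earns 3; deviating to A yields 11 — a strict improvement.
Nation B earns 7; deviating to A yields 7 — not better.
Only Nation A has a strictly profitable deviation.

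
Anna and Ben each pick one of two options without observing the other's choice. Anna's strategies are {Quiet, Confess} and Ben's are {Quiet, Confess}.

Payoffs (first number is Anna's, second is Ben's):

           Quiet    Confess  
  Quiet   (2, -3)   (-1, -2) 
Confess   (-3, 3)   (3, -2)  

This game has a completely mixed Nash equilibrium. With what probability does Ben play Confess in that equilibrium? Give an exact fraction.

5/9

Let y be the probability that Ben plays Quiet. In a completely mixed equilibrium, Anna must be indifferent between Quiet and Confess.
Anna's expected payoff from Quiet is 2y − (1−y); from Confess it is −3y + 3(1−y).
Setting these equal: 3y − 1 = −6y + 3, so y = 4/9.
Therefore Ben plays Confess with probability 1 − 4/9 = 5/9.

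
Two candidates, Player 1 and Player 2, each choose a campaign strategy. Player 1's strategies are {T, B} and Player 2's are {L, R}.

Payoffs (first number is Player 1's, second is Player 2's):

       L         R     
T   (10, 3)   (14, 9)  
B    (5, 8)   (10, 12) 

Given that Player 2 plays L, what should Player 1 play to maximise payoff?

T

Against L, Player 1 earns 10 from T and 5 from B.
So T is the best response.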